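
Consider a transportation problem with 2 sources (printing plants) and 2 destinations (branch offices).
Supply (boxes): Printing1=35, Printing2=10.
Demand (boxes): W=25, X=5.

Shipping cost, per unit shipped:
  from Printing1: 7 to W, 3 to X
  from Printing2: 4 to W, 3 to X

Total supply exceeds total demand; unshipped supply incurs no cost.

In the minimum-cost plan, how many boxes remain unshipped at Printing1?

An optimal plan:
  Printing1–W: 15 × 7 = 105
  Printing1–X: 5 × 3 = 15
  Printing2–W: 10 × 4 = 40
Total cost = 160.
Printing1 ships 20 of its 35, leaving 15.

15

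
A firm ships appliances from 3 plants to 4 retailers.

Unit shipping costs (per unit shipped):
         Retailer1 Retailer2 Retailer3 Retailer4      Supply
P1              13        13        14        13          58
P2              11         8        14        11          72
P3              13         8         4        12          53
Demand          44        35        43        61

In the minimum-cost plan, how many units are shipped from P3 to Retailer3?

The minimum-cost plan:
  P1–Retailer4: 58 units
  P2–Retailer1: 44 units
  P2–Retailer2: 25 units
  P2–Retailer4: 3 units
  P3–Retailer2: 10 units
  P3–Retailer3: 43 units
Total cost = 1723.
So P3→Retailer3 carries 43 units.

43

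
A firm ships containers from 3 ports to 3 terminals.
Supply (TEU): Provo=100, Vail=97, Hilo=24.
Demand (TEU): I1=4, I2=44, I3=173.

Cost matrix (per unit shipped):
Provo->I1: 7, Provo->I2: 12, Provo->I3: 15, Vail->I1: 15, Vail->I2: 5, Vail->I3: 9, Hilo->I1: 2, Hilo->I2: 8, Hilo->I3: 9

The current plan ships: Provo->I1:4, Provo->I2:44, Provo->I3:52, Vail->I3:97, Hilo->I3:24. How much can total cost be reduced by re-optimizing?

44

Current plan cost = 4·7 + 44·12 + 52·15 + 97·9 + 24·9 = 2425.
Optimal plan:
  Provo to I1: 4 × 7 = 28
  Provo to I3: 96 × 15 = 1440
  Vail to I2: 44 × 5 = 220
  Vail to I3: 53 × 9 = 477
  Hilo to I3: 24 × 9 = 216
Optimal cost = 2381.
Saving = 2425 − 2381 = 44.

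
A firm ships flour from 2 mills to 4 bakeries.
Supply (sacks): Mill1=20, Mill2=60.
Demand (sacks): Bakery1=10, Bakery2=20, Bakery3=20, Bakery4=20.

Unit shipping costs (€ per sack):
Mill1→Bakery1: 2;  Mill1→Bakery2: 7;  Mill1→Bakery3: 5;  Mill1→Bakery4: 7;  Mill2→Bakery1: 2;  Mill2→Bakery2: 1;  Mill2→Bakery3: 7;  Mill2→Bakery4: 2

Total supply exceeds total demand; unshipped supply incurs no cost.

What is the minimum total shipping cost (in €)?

180

Optimal allocation:
  Mill1 to Bakery3: 20 × €5 = €100
  Mill2 to Bakery1: 10 × €2 = €20
  Mill2 to Bakery2: 20 × €1 = €20
  Mill2 to Bakery4: 20 × €2 = €40
Total = 100 + 20 + 20 + 40 = €180.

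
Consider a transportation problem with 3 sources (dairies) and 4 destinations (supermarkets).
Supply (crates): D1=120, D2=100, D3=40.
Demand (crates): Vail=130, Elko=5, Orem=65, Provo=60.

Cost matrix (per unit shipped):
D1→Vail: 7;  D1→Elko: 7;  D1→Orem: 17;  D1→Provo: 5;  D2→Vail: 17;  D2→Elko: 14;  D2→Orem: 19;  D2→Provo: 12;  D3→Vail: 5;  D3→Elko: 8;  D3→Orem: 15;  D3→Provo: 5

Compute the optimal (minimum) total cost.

An optimal shipping plan:
  D1→Vail: 90 × 7 = 630
  D1→Elko: 5 × 7 = 35
  D1→Provo: 25 × 5 = 125
  D2→Orem: 65 × 19 = 1235
  D2→Provo: 35 × 12 = 420
  D3→Vail: 40 × 5 = 200
Total = 630 + 35 + 125 + 1235 + 420 + 200 = 2645.

2645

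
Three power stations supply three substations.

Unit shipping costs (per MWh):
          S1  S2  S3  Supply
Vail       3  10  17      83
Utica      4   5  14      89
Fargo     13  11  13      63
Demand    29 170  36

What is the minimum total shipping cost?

An optimal shipping plan:
  Vail–S1: 29 × 3 = 87
  Vail–S2: 54 × 10 = 540
  Utica–S2: 89 × 5 = 445
  Fargo–S2: 27 × 11 = 297
  Fargo–S3: 36 × 13 = 468
Total = 87 + 540 + 445 + 297 + 468 = 1837.

1837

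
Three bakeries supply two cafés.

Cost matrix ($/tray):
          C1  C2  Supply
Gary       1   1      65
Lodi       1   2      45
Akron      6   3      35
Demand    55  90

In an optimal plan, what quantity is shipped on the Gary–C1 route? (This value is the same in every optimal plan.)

10

Optimal shipments:
  Gary to C1: 10 × $1 = $10
  Gary to C2: 55 × $1 = $55
  Lodi to C1: 45 × $1 = $45
  Akron to C2: 35 × $3 = $105
Total cost = $215.
So Gary→C1 carries 10 trays.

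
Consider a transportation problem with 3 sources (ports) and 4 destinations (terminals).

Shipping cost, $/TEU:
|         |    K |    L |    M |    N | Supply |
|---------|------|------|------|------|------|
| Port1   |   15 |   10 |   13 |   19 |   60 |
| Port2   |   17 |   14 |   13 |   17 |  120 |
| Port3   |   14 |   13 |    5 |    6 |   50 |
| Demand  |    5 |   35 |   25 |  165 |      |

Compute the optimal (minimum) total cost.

3005

A cheapest plan:
  Port1→K: 5 TEU
  Port1→L: 35 TEU
  Port1→M: 20 TEU
  Port2→M: 5 TEU
  Port2→N: 115 TEU
  Port3→N: 50 TEU
Total cost = $3005.
(Supply check: Port1 ships 60; Port2 ships 120; Port3 ships 50.)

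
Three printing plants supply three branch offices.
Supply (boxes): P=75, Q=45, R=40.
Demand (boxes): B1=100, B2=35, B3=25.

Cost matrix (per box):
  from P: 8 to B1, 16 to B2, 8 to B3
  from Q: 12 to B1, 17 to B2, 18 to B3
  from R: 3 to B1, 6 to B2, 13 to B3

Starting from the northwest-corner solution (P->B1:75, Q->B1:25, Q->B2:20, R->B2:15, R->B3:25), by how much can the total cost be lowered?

Current plan cost = 75·8 + 25·12 + 20·17 + 15·6 + 25·13 = 1655.
Optimal plan:
  P–B1: 50 × 8 = 400
  P–B3: 25 × 8 = 200
  Q–B1: 45 × 12 = 540
  R–B1: 5 × 3 = 15
  R–B2: 35 × 6 = 210
Optimal cost = 1365.
Saving = 1655 − 1365 = 290.

290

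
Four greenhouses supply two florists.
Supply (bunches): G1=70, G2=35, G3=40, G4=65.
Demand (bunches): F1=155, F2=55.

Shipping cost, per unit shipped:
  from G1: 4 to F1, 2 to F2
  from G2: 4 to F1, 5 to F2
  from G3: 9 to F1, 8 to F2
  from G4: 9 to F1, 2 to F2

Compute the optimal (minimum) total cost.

An optimal shipping plan:
  G1→F1: 70 × 4 = 280
  G2→F1: 35 × 4 = 140
  G3→F1: 40 × 9 = 360
  G4→F1: 10 × 9 = 90
  G4→F2: 55 × 2 = 110
Total = 280 + 140 + 360 + 90 + 110 = 980.

980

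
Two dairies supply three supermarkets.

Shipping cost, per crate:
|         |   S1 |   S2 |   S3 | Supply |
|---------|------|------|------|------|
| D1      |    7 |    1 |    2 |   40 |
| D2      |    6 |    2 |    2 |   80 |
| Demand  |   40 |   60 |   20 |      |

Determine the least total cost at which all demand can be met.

A cheapest plan:
  D1->S2: 40 × 1 = 40
  D2->S1: 40 × 6 = 240
  D2->S2: 20 × 2 = 40
  D2->S3: 20 × 2 = 40
Total = 40 + 240 + 40 + 40 = 360.

360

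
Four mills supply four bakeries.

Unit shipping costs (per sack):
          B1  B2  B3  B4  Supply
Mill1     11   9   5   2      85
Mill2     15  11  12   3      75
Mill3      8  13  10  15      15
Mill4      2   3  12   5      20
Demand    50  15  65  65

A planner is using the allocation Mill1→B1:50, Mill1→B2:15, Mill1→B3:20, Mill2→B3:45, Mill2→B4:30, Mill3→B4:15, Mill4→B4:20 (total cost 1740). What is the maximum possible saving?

740

Current plan cost = 50·11 + 15·9 + 20·5 + 45·12 + 30·3 + 15·15 + 20·5 = 1740.
Optimal plan:
  Mill1 to B1: 15 × 11 = 165
  Mill1 to B2: 5 × 9 = 45
  Mill1 to B3: 65 × 5 = 325
  Mill2 to B2: 10 × 11 = 110
  Mill2 to B4: 65 × 3 = 195
  Mill3 to B1: 15 × 8 = 120
  Mill4 to B1: 20 × 2 = 40
Optimal cost = 1000.
Saving = 1740 − 1000 = 740.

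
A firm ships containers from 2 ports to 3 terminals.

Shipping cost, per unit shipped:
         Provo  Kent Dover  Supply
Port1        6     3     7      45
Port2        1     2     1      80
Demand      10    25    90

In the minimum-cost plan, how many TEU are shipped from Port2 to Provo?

0

The minimum-cost plan:
  Port1 to Provo: 10 × 6 = 60
  Port1 to Kent: 25 × 3 = 75
  Port1 to Dover: 10 × 7 = 70
  Port2 to Dover: 80 × 1 = 80
Total cost = 285.
The route Port2→Provo is not used.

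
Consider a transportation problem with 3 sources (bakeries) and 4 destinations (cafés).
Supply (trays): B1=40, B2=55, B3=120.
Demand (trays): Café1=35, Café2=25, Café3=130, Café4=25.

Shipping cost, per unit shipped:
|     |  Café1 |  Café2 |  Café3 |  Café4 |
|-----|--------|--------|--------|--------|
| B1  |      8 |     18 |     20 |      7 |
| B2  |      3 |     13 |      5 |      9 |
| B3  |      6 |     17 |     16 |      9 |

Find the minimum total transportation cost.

2300

Optimal allocation:
  B1→Café2: 15 trays
  B1→Café4: 25 trays
  B2→Café3: 55 trays
  B3→Café1: 35 trays
  B3→Café2: 10 trays
  B3→Café3: 75 trays
Total cost = 2300.
(Supply check: B1 ships 40; B2 ships 55; B3 ships 120.)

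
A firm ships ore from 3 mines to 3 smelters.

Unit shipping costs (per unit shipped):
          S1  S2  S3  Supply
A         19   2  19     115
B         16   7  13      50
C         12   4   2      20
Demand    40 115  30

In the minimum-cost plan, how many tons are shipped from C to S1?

Solving gives:
  A->S2: 115 tons
  B->S1: 40 tons
  B->S3: 10 tons
  C->S3: 20 tons
Total cost = 1040.
The route C→S1 is not used.

0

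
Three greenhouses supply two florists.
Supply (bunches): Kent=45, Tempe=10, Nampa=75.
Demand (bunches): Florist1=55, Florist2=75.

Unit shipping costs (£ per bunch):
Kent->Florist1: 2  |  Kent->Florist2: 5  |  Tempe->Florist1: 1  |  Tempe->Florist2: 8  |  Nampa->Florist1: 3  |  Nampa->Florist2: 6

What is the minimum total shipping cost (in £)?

550

A cheapest plan:
  Kent→Florist1: 45 × £2 = £90
  Tempe→Florist1: 10 × £1 = £10
  Nampa→Florist2: 75 × £6 = £450
Total = 90 + 10 + 450 = £550.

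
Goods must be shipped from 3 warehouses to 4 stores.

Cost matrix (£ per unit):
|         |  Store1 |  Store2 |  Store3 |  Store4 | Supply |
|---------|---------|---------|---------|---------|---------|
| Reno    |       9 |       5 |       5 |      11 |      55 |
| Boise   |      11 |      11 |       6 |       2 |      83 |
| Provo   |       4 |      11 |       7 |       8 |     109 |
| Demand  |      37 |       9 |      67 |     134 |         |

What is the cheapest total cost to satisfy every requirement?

Optimal allocation:
  Reno→Store2: 9 × £5 = £45
  Reno→Store3: 46 × £5 = £230
  Boise→Store4: 83 × £2 = £166
  Provo→Store1: 37 × £4 = £148
  Provo→Store3: 21 × £7 = £147
  Provo→Store4: 51 × £8 = £408
Total = 45 + 230 + 166 + 148 + 147 + 408 = £1144.

1144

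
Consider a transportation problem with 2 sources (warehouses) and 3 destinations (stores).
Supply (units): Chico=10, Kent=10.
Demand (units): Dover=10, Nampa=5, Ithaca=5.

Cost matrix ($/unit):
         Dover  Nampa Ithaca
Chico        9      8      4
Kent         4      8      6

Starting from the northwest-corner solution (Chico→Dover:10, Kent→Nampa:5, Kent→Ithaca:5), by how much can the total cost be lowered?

Current plan cost = 10·9 + 5·8 + 5·6 = $160.
Optimal plan:
  Chico→Nampa: 5 × $8 = $40
  Chico→Ithaca: 5 × $4 = $20
  Kent→Dover: 10 × $4 = $40
Optimal cost = $100.
Saving = 160 − 100 = $60.

60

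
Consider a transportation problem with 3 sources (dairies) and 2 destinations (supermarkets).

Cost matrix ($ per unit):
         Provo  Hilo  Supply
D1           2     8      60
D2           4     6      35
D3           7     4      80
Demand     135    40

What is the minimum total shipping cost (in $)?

700

One minimum-cost allocation:
  D1 to Provo: 60 × $2 = $120
  D2 to Provo: 35 × $4 = $140
  D3 to Provo: 40 × $7 = $280
  D3 to Hilo: 40 × $4 = $160
Total = 120 + 140 + 280 + 160 = $700.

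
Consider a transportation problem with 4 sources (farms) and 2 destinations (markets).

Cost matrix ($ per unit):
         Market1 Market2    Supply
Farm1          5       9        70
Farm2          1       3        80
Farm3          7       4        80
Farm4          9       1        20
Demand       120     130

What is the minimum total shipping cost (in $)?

830

An optimal shipping plan:
  Farm1→Market1: 70 crates
  Farm2→Market1: 50 crates
  Farm2→Market2: 30 crates
  Farm3→Market2: 80 crates
  Farm4→Market2: 20 crates
Total cost = $830.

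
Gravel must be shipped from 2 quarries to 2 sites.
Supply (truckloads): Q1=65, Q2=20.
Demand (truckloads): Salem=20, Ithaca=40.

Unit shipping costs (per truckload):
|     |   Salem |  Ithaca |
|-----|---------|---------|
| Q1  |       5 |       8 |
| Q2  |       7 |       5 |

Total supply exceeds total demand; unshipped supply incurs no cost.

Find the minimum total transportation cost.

Optimal allocation:
  Q1 to Salem: 20 × 5 = 100
  Q1 to Ithaca: 20 × 8 = 160
  Q2 to Ithaca: 20 × 5 = 100
Total = 100 + 160 + 100 = 360.
(Supply check: Q1 ships 40; Q2 ships 20.)

360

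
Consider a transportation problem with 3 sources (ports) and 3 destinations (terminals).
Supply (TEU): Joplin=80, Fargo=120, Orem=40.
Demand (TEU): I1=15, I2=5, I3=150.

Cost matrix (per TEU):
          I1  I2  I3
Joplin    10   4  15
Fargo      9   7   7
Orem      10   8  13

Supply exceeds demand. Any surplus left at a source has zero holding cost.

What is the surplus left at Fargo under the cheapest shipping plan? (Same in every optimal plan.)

Minimum-cost shipments:
  Joplin–I1: 5 TEU
  Joplin–I2: 5 TEU
  Fargo–I3: 120 TEU
  Orem–I1: 10 TEU
  Orem–I3: 30 TEU
Total cost = 1400.
Fargo ships 120 of its 120, leaving 0.

0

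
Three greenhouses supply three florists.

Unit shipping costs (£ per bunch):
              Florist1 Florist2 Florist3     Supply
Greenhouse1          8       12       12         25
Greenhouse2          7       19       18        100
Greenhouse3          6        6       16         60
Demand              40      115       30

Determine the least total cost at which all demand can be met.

An optimal shipping plan:
  Greenhouse1–Florist2: 25 × £12 = £300
  Greenhouse2–Florist1: 40 × £7 = £280
  Greenhouse2–Florist2: 30 × £19 = £570
  Greenhouse2–Florist3: 30 × £18 = £540
  Greenhouse3–Florist2: 60 × £6 = £360
Total = 300 + 280 + 570 + 540 + 360 = £2050.
(Supply check: Greenhouse1 ships 25; Greenhouse2 ships 100; Greenhouse3 ships 60.)

2050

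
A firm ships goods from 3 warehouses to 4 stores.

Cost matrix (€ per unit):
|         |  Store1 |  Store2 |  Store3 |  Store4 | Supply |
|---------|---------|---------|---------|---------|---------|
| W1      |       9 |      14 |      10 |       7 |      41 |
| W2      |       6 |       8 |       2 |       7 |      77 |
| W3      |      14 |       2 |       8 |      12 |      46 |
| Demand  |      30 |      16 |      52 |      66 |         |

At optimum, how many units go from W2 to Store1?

Solving gives:
  W1 to Store4: 41 × €7 = €287
  W2 to Store1: 30 × €6 = €180
  W2 to Store3: 47 × €2 = €94
  W3 to Store2: 16 × €2 = €32
  W3 to Store3: 5 × €8 = €40
  W3 to Store4: 25 × €12 = €300
Total cost = €933.
So W2→Store1 carries 30 units.

30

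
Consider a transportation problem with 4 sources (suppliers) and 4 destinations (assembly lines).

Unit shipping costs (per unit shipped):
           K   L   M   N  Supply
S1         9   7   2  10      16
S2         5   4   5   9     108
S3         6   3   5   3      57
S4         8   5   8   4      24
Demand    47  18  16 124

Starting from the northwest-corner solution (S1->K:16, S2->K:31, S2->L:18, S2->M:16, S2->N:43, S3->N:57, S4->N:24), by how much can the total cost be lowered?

Current plan cost = 16·9 + 31·5 + 18·4 + 16·5 + 43·9 + 57·3 + 24·4 = 1105.
Optimal plan:
  S1–M: 16 × 2 = 32
  S2–K: 47 × 5 = 235
  S2–L: 18 × 4 = 72
  S2–N: 43 × 9 = 387
  S3–N: 57 × 3 = 171
  S4–N: 24 × 4 = 96
Optimal cost = 993.
Saving = 1105 − 993 = 112.

112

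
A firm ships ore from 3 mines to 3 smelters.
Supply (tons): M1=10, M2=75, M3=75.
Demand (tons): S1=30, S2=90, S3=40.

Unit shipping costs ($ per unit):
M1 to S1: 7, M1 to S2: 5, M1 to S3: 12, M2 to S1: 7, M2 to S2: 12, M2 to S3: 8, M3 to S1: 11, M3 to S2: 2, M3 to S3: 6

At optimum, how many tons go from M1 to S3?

Optimal shipments:
  M1→S2: 10 × $5 = $50
  M2→S1: 30 × $7 = $210
  M2→S2: 5 × $12 = $60
  M2→S3: 40 × $8 = $320
  M3→S2: 75 × $2 = $150
Total cost = $790.
The route M1→S3 is not used.

0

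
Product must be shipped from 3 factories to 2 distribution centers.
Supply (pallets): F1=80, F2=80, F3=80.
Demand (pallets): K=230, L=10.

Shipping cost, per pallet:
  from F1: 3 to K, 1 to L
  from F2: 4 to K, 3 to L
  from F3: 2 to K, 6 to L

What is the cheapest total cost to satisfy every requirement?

One minimum-cost allocation:
  F1→K: 70 × 3 = 210
  F1→L: 10 × 1 = 10
  F2→K: 80 × 4 = 320
  F3→K: 80 × 2 = 160
Total = 210 + 10 + 320 + 160 = 700.

700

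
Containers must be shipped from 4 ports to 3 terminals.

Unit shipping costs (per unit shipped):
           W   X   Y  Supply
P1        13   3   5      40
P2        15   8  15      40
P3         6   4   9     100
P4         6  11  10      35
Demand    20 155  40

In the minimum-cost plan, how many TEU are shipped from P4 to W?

The minimum-cost plan:
  P1–X: 15 × 3 = 45
  P1–Y: 25 × 5 = 125
  P2–X: 40 × 8 = 320
  P3–X: 100 × 4 = 400
  P4–W: 20 × 6 = 120
  P4–Y: 15 × 10 = 150
Total cost = 1160.
So P4→W carries 20 TEU.

20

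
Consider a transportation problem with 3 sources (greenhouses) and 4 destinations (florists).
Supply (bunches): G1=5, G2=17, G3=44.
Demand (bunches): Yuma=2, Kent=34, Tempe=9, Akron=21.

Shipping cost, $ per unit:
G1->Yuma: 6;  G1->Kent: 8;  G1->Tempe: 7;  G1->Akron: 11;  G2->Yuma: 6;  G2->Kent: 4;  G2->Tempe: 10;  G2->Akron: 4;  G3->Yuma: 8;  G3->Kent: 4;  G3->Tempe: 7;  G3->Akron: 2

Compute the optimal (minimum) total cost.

253

An optimal shipping plan:
  G1 to Tempe: 5 bunches
  G2 to Yuma: 2 bunches
  G2 to Kent: 15 bunches
  G3 to Kent: 19 bunches
  G3 to Tempe: 4 bunches
  G3 to Akron: 21 bunches
Total cost = $253.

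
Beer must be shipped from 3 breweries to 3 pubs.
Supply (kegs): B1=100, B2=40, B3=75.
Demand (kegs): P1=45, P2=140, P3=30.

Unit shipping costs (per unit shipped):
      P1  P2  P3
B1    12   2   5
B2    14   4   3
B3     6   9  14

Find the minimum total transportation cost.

One minimum-cost allocation:
  B1 to P2: 100 × 2 = 200
  B2 to P2: 10 × 4 = 40
  B2 to P3: 30 × 3 = 90
  B3 to P1: 45 × 6 = 270
  B3 to P2: 30 × 9 = 270
Total = 200 + 40 + 90 + 270 + 270 = 870.

870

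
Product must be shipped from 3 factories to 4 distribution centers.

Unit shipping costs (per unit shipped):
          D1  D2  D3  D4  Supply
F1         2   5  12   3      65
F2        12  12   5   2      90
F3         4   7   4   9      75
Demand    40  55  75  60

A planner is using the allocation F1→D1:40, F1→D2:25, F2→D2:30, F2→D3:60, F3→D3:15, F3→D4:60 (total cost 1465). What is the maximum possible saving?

Current plan cost = 40·2 + 25·5 + 30·12 + 60·5 + 15·4 + 60·9 = 1465.
Optimal plan:
  F1→D1: 10 × 2 = 20
  F1→D2: 55 × 5 = 275
  F2→D3: 30 × 5 = 150
  F2→D4: 60 × 2 = 120
  F3→D1: 30 × 4 = 120
  F3→D3: 45 × 4 = 180
Optimal cost = 865.
Saving = 1465 − 865 = 600.

600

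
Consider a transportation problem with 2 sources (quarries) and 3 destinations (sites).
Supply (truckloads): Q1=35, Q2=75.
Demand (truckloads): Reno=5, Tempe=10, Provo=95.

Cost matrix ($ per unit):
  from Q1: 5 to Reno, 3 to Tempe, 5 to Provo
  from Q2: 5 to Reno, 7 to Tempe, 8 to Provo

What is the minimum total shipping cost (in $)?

One minimum-cost allocation:
  Q1–Tempe: 10 truckloads
  Q1–Provo: 25 truckloads
  Q2–Reno: 5 truckloads
  Q2–Provo: 70 truckloads
Total cost = $740.
(Supply check: Q1 ships 35; Q2 ships 75.)

740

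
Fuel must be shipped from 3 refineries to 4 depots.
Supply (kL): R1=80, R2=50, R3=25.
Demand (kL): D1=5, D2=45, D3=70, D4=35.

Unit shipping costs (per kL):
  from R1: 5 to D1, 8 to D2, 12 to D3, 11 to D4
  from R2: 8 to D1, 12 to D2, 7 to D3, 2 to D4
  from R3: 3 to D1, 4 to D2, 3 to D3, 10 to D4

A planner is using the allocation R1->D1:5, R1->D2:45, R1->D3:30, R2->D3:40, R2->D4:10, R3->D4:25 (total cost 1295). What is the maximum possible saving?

300

Current plan cost = 5·5 + 45·8 + 30·12 + 40·7 + 10·2 + 25·10 = 1295.
Optimal plan:
  R1–D1: 5 kL
  R1–D2: 45 kL
  R1–D3: 30 kL
  R2–D3: 15 kL
  R2–D4: 35 kL
  R3–D3: 25 kL
Optimal cost = 995.
Saving = 1295 − 995 = 300.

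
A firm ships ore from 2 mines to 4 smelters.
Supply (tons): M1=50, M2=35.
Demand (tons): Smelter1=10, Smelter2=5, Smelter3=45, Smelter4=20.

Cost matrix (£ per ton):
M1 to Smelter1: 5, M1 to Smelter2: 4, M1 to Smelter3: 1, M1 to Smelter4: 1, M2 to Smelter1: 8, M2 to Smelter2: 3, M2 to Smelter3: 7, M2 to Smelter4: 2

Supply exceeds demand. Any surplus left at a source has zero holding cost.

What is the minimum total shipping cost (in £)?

An optimal shipping plan:
  M1->Smelter1: 5 × £5 = £25
  M1->Smelter3: 45 × £1 = £45
  M2->Smelter1: 5 × £8 = £40
  M2->Smelter2: 5 × £3 = £15
  M2->Smelter4: 20 × £2 = £40
Total = 25 + 45 + 40 + 15 + 40 = £165.

165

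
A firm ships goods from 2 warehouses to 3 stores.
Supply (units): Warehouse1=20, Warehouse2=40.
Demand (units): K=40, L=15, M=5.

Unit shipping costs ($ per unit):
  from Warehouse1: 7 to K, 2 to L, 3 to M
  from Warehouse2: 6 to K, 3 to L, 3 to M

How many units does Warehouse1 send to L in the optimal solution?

15

Optimal shipments:
  Warehouse1→L: 15 × $2 = $30
  Warehouse1→M: 5 × $3 = $15
  Warehouse2→K: 40 × $6 = $240
Total cost = $285.
So Warehouse1→L carries 15 units.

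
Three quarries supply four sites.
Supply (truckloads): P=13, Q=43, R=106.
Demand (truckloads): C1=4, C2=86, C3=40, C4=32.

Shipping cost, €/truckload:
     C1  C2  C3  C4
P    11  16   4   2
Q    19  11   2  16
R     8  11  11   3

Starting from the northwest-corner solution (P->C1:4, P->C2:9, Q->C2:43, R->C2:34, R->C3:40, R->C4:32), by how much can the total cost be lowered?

430

Current plan cost = 4·11 + 9·16 + 43·11 + 34·11 + 40·11 + 32·3 = €1571.
Optimal plan:
  P–C4: 13 × €2 = €26
  Q–C2: 3 × €11 = €33
  Q–C3: 40 × €2 = €80
  R–C1: 4 × €8 = €32
  R–C2: 83 × €11 = €913
  R–C4: 19 × €3 = €57
Optimal cost = €1141.
Saving = 1571 − 1141 = €430.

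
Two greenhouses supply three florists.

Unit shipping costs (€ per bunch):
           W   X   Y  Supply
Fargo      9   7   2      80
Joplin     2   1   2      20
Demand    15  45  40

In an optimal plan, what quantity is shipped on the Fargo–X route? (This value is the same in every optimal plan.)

The minimum-cost plan:
  Fargo–X: 40 bunches
  Fargo–Y: 40 bunches
  Joplin–W: 15 bunches
  Joplin–X: 5 bunches
Total cost = €395.
So Fargo→X carries 40 bunches.

40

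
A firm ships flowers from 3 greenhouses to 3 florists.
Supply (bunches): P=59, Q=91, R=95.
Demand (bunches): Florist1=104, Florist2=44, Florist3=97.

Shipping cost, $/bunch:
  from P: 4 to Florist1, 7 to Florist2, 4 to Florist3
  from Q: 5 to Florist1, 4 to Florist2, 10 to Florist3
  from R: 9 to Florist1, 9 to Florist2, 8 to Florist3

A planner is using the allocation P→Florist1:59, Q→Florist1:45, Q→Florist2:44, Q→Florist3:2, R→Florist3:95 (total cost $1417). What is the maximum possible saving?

Current plan cost = 59·4 + 45·5 + 44·4 + 2·10 + 95·8 = $1417.
Optimal plan:
  P->Florist1: 57 × $4 = $228
  P->Florist3: 2 × $4 = $8
  Q->Florist1: 47 × $5 = $235
  Q->Florist2: 44 × $4 = $176
  R->Florist3: 95 × $8 = $760
Optimal cost = $1407.
Saving = 1417 − 1407 = $10.

10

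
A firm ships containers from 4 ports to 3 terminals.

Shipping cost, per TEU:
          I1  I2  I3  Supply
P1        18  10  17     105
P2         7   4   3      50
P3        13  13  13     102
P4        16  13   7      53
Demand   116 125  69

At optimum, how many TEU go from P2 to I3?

The minimum-cost plan:
  P1–I2: 105 × 10 = 1050
  P2–I1: 14 × 7 = 98
  P2–I2: 20 × 4 = 80
  P2–I3: 16 × 3 = 48
  P3–I1: 102 × 13 = 1326
  P4–I3: 53 × 7 = 371
Total cost = 2973.
So P2→I3 carries 16 TEU.

16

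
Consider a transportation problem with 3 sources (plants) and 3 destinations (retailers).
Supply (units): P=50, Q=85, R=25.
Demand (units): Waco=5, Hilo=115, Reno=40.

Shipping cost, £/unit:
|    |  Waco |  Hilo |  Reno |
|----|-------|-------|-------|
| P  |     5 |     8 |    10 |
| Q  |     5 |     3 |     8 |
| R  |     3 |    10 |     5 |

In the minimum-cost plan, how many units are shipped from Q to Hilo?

85

Solving gives:
  P→Waco: 5 units
  P→Hilo: 30 units
  P→Reno: 15 units
  Q→Hilo: 85 units
  R→Reno: 25 units
Total cost = £795.
So Q→Hilo carries 85 units.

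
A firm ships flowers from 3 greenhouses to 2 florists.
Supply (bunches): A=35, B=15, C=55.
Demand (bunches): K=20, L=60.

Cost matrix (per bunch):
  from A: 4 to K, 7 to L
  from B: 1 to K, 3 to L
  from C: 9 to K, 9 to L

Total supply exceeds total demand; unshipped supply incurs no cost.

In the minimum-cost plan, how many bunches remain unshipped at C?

25

An optimal plan:
  A→K: 20 bunches
  A→L: 15 bunches
  B→L: 15 bunches
  C→L: 30 bunches
Total cost = 500.
C ships 30 of its 55, leaving 25.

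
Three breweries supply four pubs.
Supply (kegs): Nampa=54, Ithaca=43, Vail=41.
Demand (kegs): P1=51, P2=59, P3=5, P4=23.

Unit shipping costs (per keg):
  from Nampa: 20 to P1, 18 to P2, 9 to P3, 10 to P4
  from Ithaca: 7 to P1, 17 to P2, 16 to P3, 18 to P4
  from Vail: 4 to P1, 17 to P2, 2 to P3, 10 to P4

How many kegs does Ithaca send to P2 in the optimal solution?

28

Optimal shipments:
  Nampa→P2: 31 × 18 = 558
  Nampa→P4: 23 × 10 = 230
  Ithaca→P1: 15 × 7 = 105
  Ithaca→P2: 28 × 17 = 476
  Vail→P1: 36 × 4 = 144
  Vail→P3: 5 × 2 = 10
Total cost = 1523.
So Ithaca→P2 carries 28 kegs.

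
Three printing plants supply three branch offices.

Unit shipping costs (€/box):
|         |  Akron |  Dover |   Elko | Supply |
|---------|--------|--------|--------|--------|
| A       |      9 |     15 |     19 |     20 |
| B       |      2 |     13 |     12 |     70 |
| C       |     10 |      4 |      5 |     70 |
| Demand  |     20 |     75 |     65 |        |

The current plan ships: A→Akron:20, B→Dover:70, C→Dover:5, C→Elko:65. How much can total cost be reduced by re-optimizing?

Current plan cost = 20·9 + 70·13 + 5·4 + 65·5 = €1435.
Optimal plan:
  A–Dover: 20 boxes
  B–Akron: 20 boxes
  B–Elko: 50 boxes
  C–Dover: 55 boxes
  C–Elko: 15 boxes
Optimal cost = €1235.
Saving = 1435 − 1235 = €200.

200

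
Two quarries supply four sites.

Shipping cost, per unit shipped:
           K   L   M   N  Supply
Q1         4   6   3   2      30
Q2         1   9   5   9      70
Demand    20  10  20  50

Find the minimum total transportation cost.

A cheapest plan:
  Q1 to N: 30 × 2 = 60
  Q2 to K: 20 × 1 = 20
  Q2 to L: 10 × 9 = 90
  Q2 to M: 20 × 5 = 100
  Q2 to N: 20 × 9 = 180
Total = 60 + 20 + 90 + 100 + 180 = 450.

450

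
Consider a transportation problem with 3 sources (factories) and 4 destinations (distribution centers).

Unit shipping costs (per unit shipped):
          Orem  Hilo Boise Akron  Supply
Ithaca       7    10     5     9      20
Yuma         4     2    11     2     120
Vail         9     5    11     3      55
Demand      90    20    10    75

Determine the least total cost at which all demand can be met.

Optimal allocation:
  Ithaca–Orem: 10 × 7 = 70
  Ithaca–Boise: 10 × 5 = 50
  Yuma–Orem: 80 × 4 = 320
  Yuma–Hilo: 20 × 2 = 40
  Yuma–Akron: 20 × 2 = 40
  Vail–Akron: 55 × 3 = 165
Total = 70 + 50 + 320 + 40 + 40 + 165 = 685.

685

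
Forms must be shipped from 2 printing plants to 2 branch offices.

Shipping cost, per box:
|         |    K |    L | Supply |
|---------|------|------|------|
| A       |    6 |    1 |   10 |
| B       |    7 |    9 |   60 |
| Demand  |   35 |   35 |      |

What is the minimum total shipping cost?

480

Optimal allocation:
  A to L: 10 boxes
  B to K: 35 boxes
  B to L: 25 boxes
Total cost = 480.
(Supply check: A ships 10; B ships 60.)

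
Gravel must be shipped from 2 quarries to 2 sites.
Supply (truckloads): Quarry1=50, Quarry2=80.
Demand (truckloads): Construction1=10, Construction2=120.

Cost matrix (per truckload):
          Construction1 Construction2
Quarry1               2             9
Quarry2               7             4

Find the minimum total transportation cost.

Optimal allocation:
  Quarry1->Construction1: 10 × 2 = 20
  Quarry1->Construction2: 40 × 9 = 360
  Quarry2->Construction2: 80 × 4 = 320
Total = 20 + 360 + 320 = 700.

700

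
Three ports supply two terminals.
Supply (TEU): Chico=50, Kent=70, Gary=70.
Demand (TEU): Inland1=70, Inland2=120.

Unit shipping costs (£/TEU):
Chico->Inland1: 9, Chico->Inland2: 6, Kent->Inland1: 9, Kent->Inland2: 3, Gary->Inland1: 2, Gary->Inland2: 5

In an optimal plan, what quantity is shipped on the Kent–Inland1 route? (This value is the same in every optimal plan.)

Solving gives:
  Chico→Inland2: 50 × £6 = £300
  Kent→Inland2: 70 × £3 = £210
  Gary→Inland1: 70 × £2 = £140
Total cost = £650.
The route Kent→Inland1 is not used.

0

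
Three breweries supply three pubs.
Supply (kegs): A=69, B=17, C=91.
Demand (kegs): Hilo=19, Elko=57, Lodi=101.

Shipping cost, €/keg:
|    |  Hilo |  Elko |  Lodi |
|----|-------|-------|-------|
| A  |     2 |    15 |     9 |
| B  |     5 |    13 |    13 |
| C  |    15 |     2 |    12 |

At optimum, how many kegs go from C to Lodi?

Optimal shipments:
  A to Hilo: 2 × €2 = €4
  A to Lodi: 67 × €9 = €603
  B to Hilo: 17 × €5 = €85
  C to Elko: 57 × €2 = €114
  C to Lodi: 34 × €12 = €408
Total cost = €1214.
So C→Lodi carries 34 kegs.

34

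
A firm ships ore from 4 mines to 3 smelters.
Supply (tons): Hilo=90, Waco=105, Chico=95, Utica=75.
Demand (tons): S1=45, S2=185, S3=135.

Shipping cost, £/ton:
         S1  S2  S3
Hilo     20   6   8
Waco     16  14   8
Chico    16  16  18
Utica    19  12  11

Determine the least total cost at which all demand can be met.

A cheapest plan:
  Hilo–S2: 90 tons
  Waco–S3: 105 tons
  Chico–S1: 45 tons
  Chico–S2: 50 tons
  Utica–S2: 45 tons
  Utica–S3: 30 tons
Total cost = £3770.
(Supply check: Hilo ships 90; Waco ships 105; Chico ships 95; Utica ships 75.)

3770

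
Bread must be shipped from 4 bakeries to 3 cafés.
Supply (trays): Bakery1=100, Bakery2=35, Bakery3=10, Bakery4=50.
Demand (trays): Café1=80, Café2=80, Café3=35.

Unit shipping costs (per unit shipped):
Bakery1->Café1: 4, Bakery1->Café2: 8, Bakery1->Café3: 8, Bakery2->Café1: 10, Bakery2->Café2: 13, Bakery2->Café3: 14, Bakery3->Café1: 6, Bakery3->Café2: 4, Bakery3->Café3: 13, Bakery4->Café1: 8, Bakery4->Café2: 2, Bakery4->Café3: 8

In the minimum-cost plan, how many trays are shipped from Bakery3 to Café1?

0

Solving gives:
  Bakery1 to Café1: 80 × 4 = 320
  Bakery1 to Café3: 20 × 8 = 160
  Bakery2 to Café2: 20 × 13 = 260
  Bakery2 to Café3: 15 × 14 = 210
  Bakery3 to Café2: 10 × 4 = 40
  Bakery4 to Café2: 50 × 2 = 100
Total cost = 1090.
The route Bakery3→Café1 is not used.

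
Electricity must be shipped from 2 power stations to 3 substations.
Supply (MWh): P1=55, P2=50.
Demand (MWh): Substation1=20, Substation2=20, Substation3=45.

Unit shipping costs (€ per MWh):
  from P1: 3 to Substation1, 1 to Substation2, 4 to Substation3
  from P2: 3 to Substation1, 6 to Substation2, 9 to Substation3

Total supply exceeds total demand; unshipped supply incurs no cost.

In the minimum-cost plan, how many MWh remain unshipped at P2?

20

Minimum-cost shipments:
  P1–Substation2: 20 × €1 = €20
  P1–Substation3: 35 × €4 = €140
  P2–Substation1: 20 × €3 = €60
  P2–Substation3: 10 × €9 = €90
Total cost = €310.
P2 ships 30 of its 50, leaving 20.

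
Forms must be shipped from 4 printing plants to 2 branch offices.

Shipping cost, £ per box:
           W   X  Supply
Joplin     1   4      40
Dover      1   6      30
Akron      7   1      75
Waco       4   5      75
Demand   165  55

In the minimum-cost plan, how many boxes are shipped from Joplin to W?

40

Optimal shipments:
  Joplin–W: 40 boxes
  Dover–W: 30 boxes
  Akron–W: 20 boxes
  Akron–X: 55 boxes
  Waco–W: 75 boxes
Total cost = £565.
So Joplin→W carries 40 boxes.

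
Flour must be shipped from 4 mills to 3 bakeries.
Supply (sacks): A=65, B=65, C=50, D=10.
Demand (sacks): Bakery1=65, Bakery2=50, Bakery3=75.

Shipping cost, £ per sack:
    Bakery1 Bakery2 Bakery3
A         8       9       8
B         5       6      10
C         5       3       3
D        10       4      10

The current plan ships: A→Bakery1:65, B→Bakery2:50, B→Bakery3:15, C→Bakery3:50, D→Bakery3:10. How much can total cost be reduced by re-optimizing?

185

Current plan cost = 65·8 + 50·6 + 15·10 + 50·3 + 10·10 = £1220.
Optimal plan:
  A–Bakery3: 65 × £8 = £520
  B–Bakery1: 65 × £5 = £325
  C–Bakery2: 40 × £3 = £120
  C–Bakery3: 10 × £3 = £30
  D–Bakery2: 10 × £4 = £40
Optimal cost = £1035.
Saving = 1220 − 1035 = £185.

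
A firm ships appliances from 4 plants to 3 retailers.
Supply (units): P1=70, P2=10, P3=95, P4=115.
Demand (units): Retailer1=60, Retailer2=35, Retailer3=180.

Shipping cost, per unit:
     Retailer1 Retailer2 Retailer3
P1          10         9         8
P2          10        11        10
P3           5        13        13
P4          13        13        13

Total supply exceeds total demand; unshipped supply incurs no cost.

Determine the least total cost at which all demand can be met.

2715

An optimal shipping plan:
  P1 to Retailer3: 70 units
  P2 to Retailer3: 10 units
  P3 to Retailer1: 60 units
  P3 to Retailer3: 35 units
  P4 to Retailer2: 35 units
  P4 to Retailer3: 65 units
Total cost = 2715.
(Supply check: P1 ships 70; P2 ships 10; P3 ships 95; P4 ships 100.)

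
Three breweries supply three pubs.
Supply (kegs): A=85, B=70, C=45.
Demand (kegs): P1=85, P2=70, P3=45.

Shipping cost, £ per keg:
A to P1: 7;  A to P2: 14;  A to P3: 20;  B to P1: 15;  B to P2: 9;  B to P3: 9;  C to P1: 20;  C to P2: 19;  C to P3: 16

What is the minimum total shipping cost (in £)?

1945

An optimal shipping plan:
  A→P1: 85 × £7 = £595
  B→P2: 70 × £9 = £630
  C→P3: 45 × £16 = £720
Total = 595 + 630 + 720 = £1945.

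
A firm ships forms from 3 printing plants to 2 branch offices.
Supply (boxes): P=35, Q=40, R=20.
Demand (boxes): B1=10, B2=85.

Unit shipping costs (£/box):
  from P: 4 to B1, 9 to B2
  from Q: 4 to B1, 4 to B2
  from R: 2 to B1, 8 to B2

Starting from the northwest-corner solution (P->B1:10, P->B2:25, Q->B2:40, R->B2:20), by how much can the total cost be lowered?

Current plan cost = 10·4 + 25·9 + 40·4 + 20·8 = £585.
Optimal plan:
  P->B2: 35 boxes
  Q->B2: 40 boxes
  R->B1: 10 boxes
  R->B2: 10 boxes
Optimal cost = £575.
Saving = 585 − 575 = £10.

10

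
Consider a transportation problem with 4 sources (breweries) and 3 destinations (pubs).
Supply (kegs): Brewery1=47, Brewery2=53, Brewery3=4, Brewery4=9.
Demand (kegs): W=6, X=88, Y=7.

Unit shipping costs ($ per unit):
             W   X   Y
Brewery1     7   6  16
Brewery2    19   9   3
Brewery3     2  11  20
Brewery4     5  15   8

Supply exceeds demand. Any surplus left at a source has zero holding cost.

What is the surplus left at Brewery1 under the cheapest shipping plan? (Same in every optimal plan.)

Minimum-cost shipments:
  Brewery1->X: 47 × $6 = $282
  Brewery2->X: 41 × $9 = $369
  Brewery2->Y: 7 × $3 = $21
  Brewery3->W: 4 × $2 = $8
  Brewery4->W: 2 × $5 = $10
Total cost = $690.
Brewery1 ships 47 of its 47, leaving 0.

0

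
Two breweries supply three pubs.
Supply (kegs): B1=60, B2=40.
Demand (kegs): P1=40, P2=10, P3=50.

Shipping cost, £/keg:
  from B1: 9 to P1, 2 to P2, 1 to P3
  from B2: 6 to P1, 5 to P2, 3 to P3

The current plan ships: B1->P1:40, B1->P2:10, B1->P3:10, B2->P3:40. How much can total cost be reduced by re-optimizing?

200

Current plan cost = 40·9 + 10·2 + 10·1 + 40·3 = £510.
Optimal plan:
  B1–P2: 10 kegs
  B1–P3: 50 kegs
  B2–P1: 40 kegs
Optimal cost = £310.
Saving = 510 − 310 = £200.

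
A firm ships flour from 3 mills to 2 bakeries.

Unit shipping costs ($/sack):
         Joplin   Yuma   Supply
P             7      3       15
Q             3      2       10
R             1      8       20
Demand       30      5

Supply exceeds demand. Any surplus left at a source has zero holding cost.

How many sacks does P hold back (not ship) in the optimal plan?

An optimal plan:
  P to Yuma: 5 × $3 = $15
  Q to Joplin: 10 × $3 = $30
  R to Joplin: 20 × $1 = $20
Total cost = $65.
P ships 5 of its 15, leaving 10.

10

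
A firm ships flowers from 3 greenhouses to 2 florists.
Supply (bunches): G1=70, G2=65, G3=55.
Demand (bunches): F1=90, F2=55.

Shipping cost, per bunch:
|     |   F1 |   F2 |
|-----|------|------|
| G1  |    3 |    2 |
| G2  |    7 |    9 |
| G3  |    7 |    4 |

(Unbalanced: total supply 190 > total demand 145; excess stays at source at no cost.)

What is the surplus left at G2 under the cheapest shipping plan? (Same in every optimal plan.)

Minimum-cost shipments:
  G1–F1: 70 × 3 = 210
  G2–F1: 20 × 7 = 140
  G3–F2: 55 × 4 = 220
Total cost = 570.
G2 ships 20 of its 65, leaving 45.

45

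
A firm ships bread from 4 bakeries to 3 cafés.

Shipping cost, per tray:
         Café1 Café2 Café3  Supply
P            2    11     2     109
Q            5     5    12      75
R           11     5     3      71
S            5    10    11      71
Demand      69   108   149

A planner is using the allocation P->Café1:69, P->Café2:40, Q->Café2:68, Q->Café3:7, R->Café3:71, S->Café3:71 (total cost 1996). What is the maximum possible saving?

Current plan cost = 69·2 + 40·11 + 68·5 + 7·12 + 71·3 + 71·11 = 1996.
Optimal plan:
  P->Café3: 109 × 2 = 218
  Q->Café2: 75 × 5 = 375
  R->Café2: 31 × 5 = 155
  R->Café3: 40 × 3 = 120
  S->Café1: 69 × 5 = 345
  S->Café2: 2 × 10 = 20
Optimal cost = 1233.
Saving = 1996 − 1233 = 763.

763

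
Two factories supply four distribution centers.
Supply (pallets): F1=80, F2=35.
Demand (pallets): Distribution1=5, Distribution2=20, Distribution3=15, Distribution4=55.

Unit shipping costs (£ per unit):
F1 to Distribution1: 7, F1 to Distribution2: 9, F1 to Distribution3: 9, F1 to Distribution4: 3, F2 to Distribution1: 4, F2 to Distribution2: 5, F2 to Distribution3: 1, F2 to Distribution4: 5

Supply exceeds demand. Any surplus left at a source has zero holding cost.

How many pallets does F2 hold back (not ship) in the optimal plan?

An optimal plan:
  F1–Distribution1: 5 pallets
  F1–Distribution4: 55 pallets
  F2–Distribution2: 20 pallets
  F2–Distribution3: 15 pallets
Total cost = £315.
F2 ships 35 of its 35, leaving 0.

0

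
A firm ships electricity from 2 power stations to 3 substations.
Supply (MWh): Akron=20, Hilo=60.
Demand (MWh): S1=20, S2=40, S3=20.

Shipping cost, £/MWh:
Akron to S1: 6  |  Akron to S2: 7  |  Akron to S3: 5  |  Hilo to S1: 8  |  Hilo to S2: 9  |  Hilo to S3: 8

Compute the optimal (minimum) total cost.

A cheapest plan:
  Akron–S3: 20 × £5 = £100
  Hilo–S1: 20 × £8 = £160
  Hilo–S2: 40 × £9 = £360
Total = 100 + 160 + 360 = £620.
(Supply check: Akron ships 20; Hilo ships 60.)

620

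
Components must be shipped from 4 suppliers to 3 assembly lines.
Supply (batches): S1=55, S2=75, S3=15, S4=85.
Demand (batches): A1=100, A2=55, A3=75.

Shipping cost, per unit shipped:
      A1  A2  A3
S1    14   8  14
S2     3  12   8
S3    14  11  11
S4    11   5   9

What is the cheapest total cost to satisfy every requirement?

Optimal allocation:
  S1→A2: 55 × 8 = 440
  S2→A1: 75 × 3 = 225
  S3→A3: 15 × 11 = 165
  S4→A1: 25 × 11 = 275
  S4→A3: 60 × 9 = 540
Total = 440 + 225 + 165 + 275 + 540 = 1645.

1645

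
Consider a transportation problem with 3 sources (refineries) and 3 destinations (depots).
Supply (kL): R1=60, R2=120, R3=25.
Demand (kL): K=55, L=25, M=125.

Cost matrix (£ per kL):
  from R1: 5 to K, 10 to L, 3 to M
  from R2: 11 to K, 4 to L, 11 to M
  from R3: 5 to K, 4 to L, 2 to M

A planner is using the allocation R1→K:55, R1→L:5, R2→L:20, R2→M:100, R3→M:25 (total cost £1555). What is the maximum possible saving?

180

Current plan cost = 55·5 + 5·10 + 20·4 + 100·11 + 25·2 = £1555.
Optimal plan:
  R1->M: 60 × £3 = £180
  R2->K: 55 × £11 = £605
  R2->L: 25 × £4 = £100
  R2->M: 40 × £11 = £440
  R3->M: 25 × £2 = £50
Optimal cost = £1375.
Saving = 1555 − 1375 = £180.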